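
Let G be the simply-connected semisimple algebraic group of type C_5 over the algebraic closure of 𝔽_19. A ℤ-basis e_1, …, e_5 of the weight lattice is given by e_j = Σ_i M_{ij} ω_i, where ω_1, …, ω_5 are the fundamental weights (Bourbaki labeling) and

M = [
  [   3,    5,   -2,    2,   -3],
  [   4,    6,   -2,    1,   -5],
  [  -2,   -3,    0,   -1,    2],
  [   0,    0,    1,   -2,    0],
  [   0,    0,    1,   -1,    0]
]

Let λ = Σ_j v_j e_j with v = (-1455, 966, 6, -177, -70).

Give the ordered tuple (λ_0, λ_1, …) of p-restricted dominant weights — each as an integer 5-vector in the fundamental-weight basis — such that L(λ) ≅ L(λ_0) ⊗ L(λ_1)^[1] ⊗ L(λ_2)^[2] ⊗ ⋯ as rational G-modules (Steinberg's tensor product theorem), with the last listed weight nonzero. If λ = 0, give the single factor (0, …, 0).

((5, 4, 11, 18, 12), (16, 7, 2, 18, 9))

ω-coordinates c = M·v, v = (-1455, 966, 6, -177, -70):
  c_1 = (3)·(-1455) + 5·966 + (-2)·(6) + (2)·(-177) + (-3)·(-70) = 309
  c_2 = (4)·(-1455) + 6·966 + (-2)·(6) + (1)·(-177) + (-5)·(-70) = 137
  c_3 = (-2)·(-1455) + (-3)·(966) + 0·6 + (-1)·(-177) + (2)·(-70) = 49
  c_4 = (0)·(-1455) + 0·966 + 1·6 + (-2)·(-177) + (0)·(-70) = 360
  c_5 = (0)·(-1455) + 0·966 + 1·6 + (-1)·(-177) + (0)·(-70) = 183
Writing each c_i in base p = 19:
  c_1 = 309 = 5·19^0 + 16·19^1
  c_2 = 137 = 4·19^0 + 7·19^1
  c_3 = 49 = 11·19^0 + 2·19^1
  c_4 = 360 = 18·19^0 + 18·19^1
  c_5 = 183 = 12·19^0 + 9·19^1
λ_0 = (5, 4, 11, 18, 12)
λ_1 = (16, 7, 2, 18, 9)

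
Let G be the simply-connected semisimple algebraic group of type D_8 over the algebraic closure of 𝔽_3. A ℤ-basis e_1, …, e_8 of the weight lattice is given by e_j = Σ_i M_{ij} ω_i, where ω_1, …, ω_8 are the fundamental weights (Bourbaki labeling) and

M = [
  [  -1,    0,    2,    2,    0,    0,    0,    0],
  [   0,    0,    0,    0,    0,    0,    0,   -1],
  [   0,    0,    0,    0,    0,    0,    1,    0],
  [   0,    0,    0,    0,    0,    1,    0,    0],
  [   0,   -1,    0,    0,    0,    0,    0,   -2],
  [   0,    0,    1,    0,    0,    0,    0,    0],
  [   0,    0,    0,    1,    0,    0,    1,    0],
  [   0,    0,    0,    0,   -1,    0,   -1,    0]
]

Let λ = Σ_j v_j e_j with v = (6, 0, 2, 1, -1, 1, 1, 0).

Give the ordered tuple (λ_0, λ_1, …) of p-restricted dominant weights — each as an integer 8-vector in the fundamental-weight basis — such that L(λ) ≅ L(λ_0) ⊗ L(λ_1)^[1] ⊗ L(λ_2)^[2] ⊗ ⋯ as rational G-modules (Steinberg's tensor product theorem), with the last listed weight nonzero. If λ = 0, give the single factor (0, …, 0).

In the fundamental-weight basis, λ has coordinates c = M·v (v = (6, 0, 2, 1, -1, 1, 1, 0)):
  c_1 = (-1)·(6) + (0)·(0) + (2)·(2) + (2)·(1) + (0)·(-1) + (0)·(1) + (0)·(1) + (0)·(0) = 0
  c_2 = (0)·(6) + (0)·(0) + (0)·(2) + (0)·(1) + (0)·(-1) + (0)·(1) + (0)·(1) + (-1)·(0) = 0
  c_3 = (0)·(6) + (0)·(0) + (0)·(2) + (0)·(1) + (0)·(-1) + (0)·(1) + (1)·(1) + (0)·(0) = 1
  c_4 = (0)·(6) + (0)·(0) + (0)·(2) + (0)·(1) + (0)·(-1) + (1)·(1) + (0)·(1) + (0)·(0) = 1
  c_5 = (0)·(6) + (-1)·(0) + (0)·(2) + (0)·(1) + (0)·(-1) + (0)·(1) + (0)·(1) + (-2)·(0) = 0
  c_6 = (0)·(6) + (0)·(0) + (1)·(2) + (0)·(1) + (0)·(-1) + (0)·(1) + (0)·(1) + (0)·(0) = 2
  c_7 = (0)·(6) + (0)·(0) + (0)·(2) + (1)·(1) + (0)·(-1) + (0)·(1) + (1)·(1) + (0)·(0) = 2
  c_8 = (0)·(6) + (0)·(0) + (0)·(2) + (0)·(1) + (-1)·(-1) + (0)·(1) + (-1)·(1) + (0)·(0) = 0
Writing each c_i in base p = 3:
  c_1 = 0
  c_2 = 0
  c_3 = 1 = 1·3^0
  c_4 = 1 = 1·3^0
  c_5 = 0
  c_6 = 2 = 2·3^0
  c_7 = 2 = 2·3^0
  c_8 = 0
p-restricted factor λ_0 = (0, 0, 1, 1, 0, 2, 2, 0)

((0, 0, 1, 1, 0, 2, 2, 0),)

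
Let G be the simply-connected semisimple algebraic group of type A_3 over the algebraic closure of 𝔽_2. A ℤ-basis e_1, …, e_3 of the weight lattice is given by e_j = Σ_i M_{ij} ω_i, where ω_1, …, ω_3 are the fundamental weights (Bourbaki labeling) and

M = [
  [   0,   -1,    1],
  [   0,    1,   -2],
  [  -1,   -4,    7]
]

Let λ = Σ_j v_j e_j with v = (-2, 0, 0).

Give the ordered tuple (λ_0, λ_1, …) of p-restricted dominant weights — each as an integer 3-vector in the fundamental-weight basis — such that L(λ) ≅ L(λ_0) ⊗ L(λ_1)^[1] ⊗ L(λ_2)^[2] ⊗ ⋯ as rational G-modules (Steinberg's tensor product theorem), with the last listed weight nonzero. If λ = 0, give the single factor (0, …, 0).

((0, 0, 0), (0, 0, 1))

In the fundamental-weight basis, λ has coordinates c = M·v (v = (-2, 0, 0)):
  c_1 = 0*-2 + -1*0 + 1*0 = 0
  c_2 = 0*-2 + 1*0 + -2*0 = 0
  c_3 = -1*-2 + -4*0 + 7*0 = 2
Writing each c_i in base p = 2:
  c_1 = 0
  c_2 = 0
  c_3 = 2 = 0·2^0 + 1·2^1
λ_0 = (0, 0, 0)
λ_1 = (0, 0, 1)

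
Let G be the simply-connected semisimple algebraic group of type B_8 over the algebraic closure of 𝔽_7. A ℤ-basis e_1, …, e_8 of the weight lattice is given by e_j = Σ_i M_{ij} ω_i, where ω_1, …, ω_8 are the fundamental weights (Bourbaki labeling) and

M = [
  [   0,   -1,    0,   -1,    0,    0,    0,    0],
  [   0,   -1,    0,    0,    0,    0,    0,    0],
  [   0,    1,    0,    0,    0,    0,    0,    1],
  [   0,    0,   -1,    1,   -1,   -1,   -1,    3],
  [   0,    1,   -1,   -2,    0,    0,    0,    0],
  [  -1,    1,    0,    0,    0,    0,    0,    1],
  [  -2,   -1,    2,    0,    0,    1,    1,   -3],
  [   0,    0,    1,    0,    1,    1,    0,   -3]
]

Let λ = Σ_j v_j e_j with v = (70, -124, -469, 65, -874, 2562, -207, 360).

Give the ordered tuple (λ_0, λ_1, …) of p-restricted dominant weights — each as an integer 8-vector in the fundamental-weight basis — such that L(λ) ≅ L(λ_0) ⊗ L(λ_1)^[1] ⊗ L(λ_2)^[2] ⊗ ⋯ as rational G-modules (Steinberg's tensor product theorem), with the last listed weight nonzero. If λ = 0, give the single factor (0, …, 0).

((3, 5, 5, 0, 5, 5, 6, 6), (1, 3, 5, 5, 2, 2, 3, 5), (1, 2, 4, 2, 4, 3, 6, 2))

In the fundamental-weight basis, λ has coordinates c = M·v (v = (70, -124, -469, 65, -874, 2562, -207, 360)):
  c_1 = (0)·(70) + (-1)·(-124) + (0)·(-469) + (-1)·(65) + (0)·(-874) + (0)·(2562) + (0)·(-207) + (0)·(360) = 59
  c_2 = (0)·(70) + (-1)·(-124) + (0)·(-469) + (0)·(65) + (0)·(-874) + (0)·(2562) + (0)·(-207) + (0)·(360) = 124
  c_3 = (0)·(70) + (1)·(-124) + (0)·(-469) + (0)·(65) + (0)·(-874) + (0)·(2562) + (0)·(-207) + (1)·(360) = 236
  c_4 = (0)·(70) + (0)·(-124) + (-1)·(-469) + (1)·(65) + (-1)·(-874) + (-1)·(2562) + (-1)·(-207) + (3)·(360) = 133
  c_5 = (0)·(70) + (1)·(-124) + (-1)·(-469) + (-2)·(65) + (0)·(-874) + (0)·(2562) + (0)·(-207) + (0)·(360) = 215
  c_6 = (-1)·(70) + (1)·(-124) + (0)·(-469) + (0)·(65) + (0)·(-874) + (0)·(2562) + (0)·(-207) + (1)·(360) = 166
  c_7 = (-2)·(70) + (-1)·(-124) + (2)·(-469) + (0)·(65) + (0)·(-874) + (1)·(2562) + (1)·(-207) + (-3)·(360) = 321
  c_8 = (0)·(70) + (0)·(-124) + (1)·(-469) + (0)·(65) + (1)·(-874) + (1)·(2562) + (0)·(-207) + (-3)·(360) = 139
Base-7 expansion of each c_i:
  c_1 = 59 = 3·7^0 + 1·7^1 + 1·7^2
  c_2 = 124 = 5·7^0 + 3·7^1 + 2·7^2
  c_3 = 236 = 5·7^0 + 5·7^1 + 4·7^2
  c_4 = 133 = 0·7^0 + 5·7^1 + 2·7^2
  c_5 = 215 = 5·7^0 + 2·7^1 + 4·7^2
  c_6 = 166 = 5·7^0 + 2·7^1 + 3·7^2
  c_7 = 321 = 6·7^0 + 3·7^1 + 6·7^2
  c_8 = 139 = 6·7^0 + 5·7^1 + 2·7^2
p-restricted factor λ_0 = (3, 5, 5, 0, 5, 5, 6, 6)
p-restricted factor λ_1 = (1, 3, 5, 5, 2, 2, 3, 5)
p-restricted factor λ_2 = (1, 2, 4, 2, 4, 3, 6, 2)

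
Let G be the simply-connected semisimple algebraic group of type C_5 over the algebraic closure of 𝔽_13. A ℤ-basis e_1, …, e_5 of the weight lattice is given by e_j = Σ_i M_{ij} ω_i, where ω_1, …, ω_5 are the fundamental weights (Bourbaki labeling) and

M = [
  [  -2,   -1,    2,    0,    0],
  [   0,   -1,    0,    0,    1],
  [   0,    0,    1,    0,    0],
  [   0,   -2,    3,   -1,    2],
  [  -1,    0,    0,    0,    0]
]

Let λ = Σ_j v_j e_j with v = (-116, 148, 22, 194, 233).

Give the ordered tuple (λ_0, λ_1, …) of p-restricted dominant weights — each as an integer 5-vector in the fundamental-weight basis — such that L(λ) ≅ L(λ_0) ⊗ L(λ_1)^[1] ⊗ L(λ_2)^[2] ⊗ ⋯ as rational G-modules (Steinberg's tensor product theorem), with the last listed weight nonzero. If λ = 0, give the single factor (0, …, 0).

((11, 7, 9, 3, 12), (9, 6, 1, 3, 8))

Change of basis e → ω: c = M·v where v = (-116, 148, 22, 194, 233):
  c_1 = (-2)·(-116) + (-1)·(148) + 2·22 + 0·194 + 0·233 = 128
  c_2 = (0)·(-116) + (-1)·(148) + 0·22 + 0·194 + 1·233 = 85
  c_3 = (0)·(-116) + 0·148 + 1·22 + 0·194 + 0·233 = 22
  c_4 = (0)·(-116) + (-2)·(148) + 3·22 + (-1)·(194) + 2·233 = 42
  c_5 = (-1)·(-116) + 0·148 + 0·22 + 0·194 + 0·233 = 116
p = 13; digits c_i = Σ_j d_{ij}·13^j, 0 ≤ d_{ij} < 13:
  c_1 = 128 = 11·13^0 + 9·13^1
  c_2 = 85 = 7·13^0 + 6·13^1
  c_3 = 22 = 9·13^0 + 1·13^1
  c_4 = 42 = 3·13^0 + 3·13^1
  c_5 = 116 = 12·13^0 + 8·13^1
p-restricted factor λ_0 = (11, 7, 9, 3, 12)
p-restricted factor λ_1 = (9, 6, 1, 3, 8)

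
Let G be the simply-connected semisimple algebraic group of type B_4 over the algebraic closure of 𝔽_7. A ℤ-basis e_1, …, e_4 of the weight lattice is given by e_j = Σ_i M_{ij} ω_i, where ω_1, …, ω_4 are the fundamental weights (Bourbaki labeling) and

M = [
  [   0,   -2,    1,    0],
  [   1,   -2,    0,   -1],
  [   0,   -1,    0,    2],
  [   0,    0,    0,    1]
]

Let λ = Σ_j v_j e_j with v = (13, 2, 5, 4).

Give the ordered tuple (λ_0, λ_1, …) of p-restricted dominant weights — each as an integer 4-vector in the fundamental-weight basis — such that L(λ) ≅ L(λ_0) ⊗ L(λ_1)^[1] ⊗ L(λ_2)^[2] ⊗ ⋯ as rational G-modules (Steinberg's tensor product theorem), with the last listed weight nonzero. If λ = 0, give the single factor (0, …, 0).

ω-coordinates c = M·v, v = (13, 2, 5, 4):
  c_1 = (0)·(13) + (-2)·(2) + (1)·(5) + (0)·(4) = 1
  c_2 = (1)·(13) + (-2)·(2) + (0)·(5) + (-1)·(4) = 5
  c_3 = (0)·(13) + (-1)·(2) + (0)·(5) + (2)·(4) = 6
  c_4 = (0)·(13) + (0)·(2) + (0)·(5) + (1)·(4) = 4
p = 7; digits c_i = Σ_j d_{ij}·7^j, 0 ≤ d_{ij} < 7:
  c_1 = 1 = 1·7^0
  c_2 = 5 = 5·7^0
  c_3 = 6 = 6·7^0
  c_4 = 4 = 4·7^0
p-restricted factor λ_0 = (1, 5, 6, 4)

((1, 5, 6, 4),)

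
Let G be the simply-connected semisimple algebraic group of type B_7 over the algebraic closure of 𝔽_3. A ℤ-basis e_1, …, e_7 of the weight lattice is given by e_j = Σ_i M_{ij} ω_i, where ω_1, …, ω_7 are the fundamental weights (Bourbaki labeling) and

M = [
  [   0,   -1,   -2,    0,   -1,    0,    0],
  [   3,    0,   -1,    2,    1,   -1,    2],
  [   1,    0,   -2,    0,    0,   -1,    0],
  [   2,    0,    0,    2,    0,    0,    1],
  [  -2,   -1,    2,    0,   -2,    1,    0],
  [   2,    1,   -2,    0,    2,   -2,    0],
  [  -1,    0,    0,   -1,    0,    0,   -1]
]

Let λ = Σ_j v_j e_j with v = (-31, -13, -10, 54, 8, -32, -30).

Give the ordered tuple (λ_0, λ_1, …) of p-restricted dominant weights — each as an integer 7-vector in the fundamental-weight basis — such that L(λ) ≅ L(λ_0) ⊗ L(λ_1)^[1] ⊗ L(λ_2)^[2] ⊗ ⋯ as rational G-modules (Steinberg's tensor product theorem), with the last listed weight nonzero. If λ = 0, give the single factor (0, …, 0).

((1, 2, 0, 1, 1, 1, 1), (2, 1, 1, 2, 2, 2, 2), (2, 0, 2, 1, 0, 2, 0))

ω-coordinates c = M·v, v = (-31, -13, -10, 54, 8, -32, -30):
  c_1 = 0*-31 + -1*-13 + -2*-10 + 0*54 + -1*8 + 0*-32 + 0*-30 = 25
  c_2 = 3*-31 + 0*-13 + -1*-10 + 2*54 + 1*8 + -1*-32 + 2*-30 = 5
  c_3 = 1*-31 + 0*-13 + -2*-10 + 0*54 + 0*8 + -1*-32 + 0*-30 = 21
  c_4 = 2*-31 + 0*-13 + 0*-10 + 2*54 + 0*8 + 0*-32 + 1*-30 = 16
  c_5 = -2*-31 + -1*-13 + 2*-10 + 0*54 + -2*8 + 1*-32 + 0*-30 = 7
  c_6 = 2*-31 + 1*-13 + -2*-10 + 0*54 + 2*8 + -2*-32 + 0*-30 = 25
  c_7 = -1*-31 + 0*-13 + 0*-10 + -1*54 + 0*8 + 0*-32 + -1*-30 = 7
p = 3; digits c_i = Σ_j d_{ij}·3^j, 0 ≤ d_{ij} < 3:
  c_1 = 25 = 1·3^0 + 2·3^1 + 2·3^2
  c_2 = 5 = 2·3^0 + 1·3^1
  c_3 = 21 = 0·3^0 + 1·3^1 + 2·3^2
  c_4 = 16 = 1·3^0 + 2·3^1 + 1·3^2
  c_5 = 7 = 1·3^0 + 2·3^1
  c_6 = 25 = 1·3^0 + 2·3^1 + 2·3^2
  c_7 = 7 = 1·3^0 + 2·3^1
p-restricted factor λ_0 = (1, 2, 0, 1, 1, 1, 1)
p-restricted factor λ_1 = (2, 1, 1, 2, 2, 2, 2)
p-restricted factor λ_2 = (2, 0, 2, 1, 0, 2, 0)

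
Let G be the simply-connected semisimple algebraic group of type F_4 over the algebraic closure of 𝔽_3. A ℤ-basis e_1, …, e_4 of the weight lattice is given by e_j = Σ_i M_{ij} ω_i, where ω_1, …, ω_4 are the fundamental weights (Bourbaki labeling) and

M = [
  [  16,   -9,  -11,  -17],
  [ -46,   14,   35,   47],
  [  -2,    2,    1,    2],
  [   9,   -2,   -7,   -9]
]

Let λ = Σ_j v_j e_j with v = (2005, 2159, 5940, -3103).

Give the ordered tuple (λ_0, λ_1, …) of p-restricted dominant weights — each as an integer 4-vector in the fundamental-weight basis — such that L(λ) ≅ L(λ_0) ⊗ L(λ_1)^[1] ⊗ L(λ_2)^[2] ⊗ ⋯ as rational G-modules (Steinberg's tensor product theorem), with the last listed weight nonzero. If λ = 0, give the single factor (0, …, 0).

((0, 1, 0, 2), (2, 0, 2, 0), (0, 0, 1, 2), (2, 2, 1, 2))

Compute c_i = Σ_j M_{ij} v_j with v = (2005, 2159, 5940, -3103):
  c_1 = 16*2005 + -9*2159 + -11*5940 + -17*-3103 = 60
  c_2 = -46*2005 + 14*2159 + 35*5940 + 47*-3103 = 55
  c_3 = -2*2005 + 2*2159 + 1*5940 + 2*-3103 = 42
  c_4 = 9*2005 + -2*2159 + -7*5940 + -9*-3103 = 74
p = 3; digits c_i = Σ_j d_{ij}·3^j, 0 ≤ d_{ij} < 3:
  c_1 = 60 = 0·3^0 + 2·3^1 + 0·3^2 + 2·3^3
  c_2 = 55 = 1·3^0 + 0·3^1 + 0·3^2 + 2·3^3
  c_3 = 42 = 0·3^0 + 2·3^1 + 1·3^2 + 1·3^3
  c_4 = 74 = 2·3^0 + 0·3^1 + 2·3^2 + 2·3^3
p-restricted factor λ_0 = (0, 1, 0, 2)
p-restricted factor λ_1 = (2, 0, 2, 0)
p-restricted factor λ_2 = (0, 0, 1, 2)
p-restricted factor λ_3 = (2, 2, 1, 2)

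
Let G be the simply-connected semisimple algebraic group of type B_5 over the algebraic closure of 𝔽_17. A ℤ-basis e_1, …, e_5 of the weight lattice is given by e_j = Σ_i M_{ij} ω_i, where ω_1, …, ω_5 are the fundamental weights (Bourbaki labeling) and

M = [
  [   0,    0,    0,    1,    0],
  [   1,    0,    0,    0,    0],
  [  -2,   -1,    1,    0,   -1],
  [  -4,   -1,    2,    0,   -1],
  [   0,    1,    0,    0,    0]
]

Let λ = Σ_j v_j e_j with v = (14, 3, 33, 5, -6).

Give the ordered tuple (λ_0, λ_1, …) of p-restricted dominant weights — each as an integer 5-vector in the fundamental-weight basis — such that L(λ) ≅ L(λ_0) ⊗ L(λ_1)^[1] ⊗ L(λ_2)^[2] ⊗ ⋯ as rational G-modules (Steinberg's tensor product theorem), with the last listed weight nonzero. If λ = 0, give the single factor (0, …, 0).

((5, 14, 8, 13, 3),)

In the fundamental-weight basis, λ has coordinates c = M·v (v = (14, 3, 33, 5, -6)):
  c_1 = 0*14 + 0*3 + 0*33 + 1*5 + 0*-6 = 5
  c_2 = 1*14 + 0*3 + 0*33 + 0*5 + 0*-6 = 14
  c_3 = -2*14 + -1*3 + 1*33 + 0*5 + -1*-6 = 8
  c_4 = -4*14 + -1*3 + 2*33 + 0*5 + -1*-6 = 13
  c_5 = 0*14 + 1*3 + 0*33 + 0*5 + 0*-6 = 3
Expand coordinatewise in base 17:
  c_1 = 5 = 5·17^0
  c_2 = 14 = 14·17^0
  c_3 = 8 = 8·17^0
  c_4 = 13 = 13·17^0
  c_5 = 3 = 3·17^0
Factor λ_0 = (5, 14, 8, 13, 3)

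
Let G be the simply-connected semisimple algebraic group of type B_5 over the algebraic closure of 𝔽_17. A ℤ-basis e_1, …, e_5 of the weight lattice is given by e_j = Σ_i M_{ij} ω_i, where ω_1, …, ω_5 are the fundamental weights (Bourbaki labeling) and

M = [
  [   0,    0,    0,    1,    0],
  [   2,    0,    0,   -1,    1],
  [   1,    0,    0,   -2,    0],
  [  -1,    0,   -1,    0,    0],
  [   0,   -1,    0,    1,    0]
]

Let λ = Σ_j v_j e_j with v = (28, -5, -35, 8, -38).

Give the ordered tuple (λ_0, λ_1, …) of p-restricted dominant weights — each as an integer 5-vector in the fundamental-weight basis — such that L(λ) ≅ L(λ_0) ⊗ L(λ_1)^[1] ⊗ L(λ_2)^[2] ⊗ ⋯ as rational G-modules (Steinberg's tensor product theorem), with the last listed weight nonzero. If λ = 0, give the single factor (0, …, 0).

((8, 10, 12, 7, 13),)

In the fundamental-weight basis, λ has coordinates c = M·v (v = (28, -5, -35, 8, -38)):
  c_1 = 0*28 + 0*-5 + 0*-35 + 1*8 + 0*-38 = 8
  c_2 = 2*28 + 0*-5 + 0*-35 + -1*8 + 1*-38 = 10
  c_3 = 1*28 + 0*-5 + 0*-35 + -2*8 + 0*-38 = 12
  c_4 = -1*28 + 0*-5 + -1*-35 + 0*8 + 0*-38 = 7
  c_5 = 0*28 + -1*-5 + 0*-35 + 1*8 + 0*-38 = 13
Expand coordinatewise in base 17:
  c_1 = 8 = 8·17^0
  c_2 = 10 = 10·17^0
  c_3 = 12 = 12·17^0
  c_4 = 7 = 7·17^0
  c_5 = 13 = 13·17^0
p-restricted factor λ_0 = (8, 10, 12, 7, 13)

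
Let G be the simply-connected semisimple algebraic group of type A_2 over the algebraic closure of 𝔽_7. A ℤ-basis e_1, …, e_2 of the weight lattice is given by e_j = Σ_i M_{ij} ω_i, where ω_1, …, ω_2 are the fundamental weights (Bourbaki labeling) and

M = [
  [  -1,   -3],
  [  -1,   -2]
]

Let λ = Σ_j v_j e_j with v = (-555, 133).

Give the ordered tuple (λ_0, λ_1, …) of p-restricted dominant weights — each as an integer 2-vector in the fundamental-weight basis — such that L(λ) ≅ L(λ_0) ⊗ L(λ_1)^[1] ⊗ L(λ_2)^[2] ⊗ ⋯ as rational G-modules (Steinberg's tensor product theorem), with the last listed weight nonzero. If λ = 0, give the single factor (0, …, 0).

((2, 2), (1, 6), (3, 5))

Converting to the ω-basis (c_i = row i of M dotted with v = (-555, 133)):
  c_1 = (-1)·(-555) + (-3)·(133) = 156
  c_2 = (-1)·(-555) + (-2)·(133) = 289
Writing each c_i in base p = 7:
  c_1 = 156 = 2·7^0 + 1·7^1 + 3·7^2
  c_2 = 289 = 2·7^0 + 6·7^1 + 5·7^2
Factor λ_0 = (2, 2)
Factor λ_1 = (1, 6)
Factor λ_2 = (3, 5)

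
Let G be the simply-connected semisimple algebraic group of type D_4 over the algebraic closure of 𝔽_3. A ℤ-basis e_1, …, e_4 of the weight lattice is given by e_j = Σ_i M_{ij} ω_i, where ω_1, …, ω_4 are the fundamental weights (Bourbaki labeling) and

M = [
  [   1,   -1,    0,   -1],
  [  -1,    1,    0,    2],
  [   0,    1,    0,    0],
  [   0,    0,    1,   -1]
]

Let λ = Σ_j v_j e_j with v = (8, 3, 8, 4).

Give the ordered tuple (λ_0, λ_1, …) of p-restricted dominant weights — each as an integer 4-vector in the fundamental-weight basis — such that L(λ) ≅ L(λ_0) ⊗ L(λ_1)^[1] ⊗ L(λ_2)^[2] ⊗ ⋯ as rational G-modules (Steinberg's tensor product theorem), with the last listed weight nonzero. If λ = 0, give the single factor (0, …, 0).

Change of basis e → ω: c = M·v where v = (8, 3, 8, 4):
  c_1 = 1·8 + (-1)·(3) + 0·8 + (-1)·(4) = 1
  c_2 = (-1)·(8) + 1·3 + 0·8 + 2·4 = 3
  c_3 = 0·8 + 1·3 + 0·8 + 0·4 = 3
  c_4 = 0·8 + 0·3 + 1·8 + (-1)·(4) = 4
p = 3; digits c_i = Σ_j d_{ij}·3^j, 0 ≤ d_{ij} < 3:
  c_1 = 1 = 1·3^0
  c_2 = 3 = 0·3^0 + 1·3^1
  c_3 = 3 = 0·3^0 + 1·3^1
  c_4 = 4 = 1·3^0 + 1·3^1
λ_0 = (1, 0, 0, 1)
λ_1 = (0, 1, 1, 1)

((1, 0, 0, 1), (0, 1, 1, 1))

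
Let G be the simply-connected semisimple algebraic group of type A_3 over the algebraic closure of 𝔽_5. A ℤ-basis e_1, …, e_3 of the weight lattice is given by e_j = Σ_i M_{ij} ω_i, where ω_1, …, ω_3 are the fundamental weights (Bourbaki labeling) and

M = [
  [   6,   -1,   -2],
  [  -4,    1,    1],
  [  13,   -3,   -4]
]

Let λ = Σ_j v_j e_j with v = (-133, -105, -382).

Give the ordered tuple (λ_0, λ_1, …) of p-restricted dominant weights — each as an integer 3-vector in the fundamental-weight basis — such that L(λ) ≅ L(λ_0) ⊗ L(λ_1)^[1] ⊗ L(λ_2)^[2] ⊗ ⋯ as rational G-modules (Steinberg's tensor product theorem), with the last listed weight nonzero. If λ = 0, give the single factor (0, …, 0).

((1, 0, 4), (4, 4, 2), (2, 1, 4))

ω-coordinates c = M·v, v = (-133, -105, -382):
  c_1 = (6)·(-133) + (-1)·(-105) + (-2)·(-382) = 71
  c_2 = (-4)·(-133) + (1)·(-105) + (1)·(-382) = 45
  c_3 = (13)·(-133) + (-3)·(-105) + (-4)·(-382) = 114
Base-5 expansion of each c_i:
  c_1 = 71 = 1·5^0 + 4·5^1 + 2·5^2
  c_2 = 45 = 0·5^0 + 4·5^1 + 1·5^2
  c_3 = 114 = 4·5^0 + 2·5^1 + 4·5^2
Factor λ_0 = (1, 0, 4)
Factor λ_1 = (4, 4, 2)
Factor λ_2 = (2, 1, 4)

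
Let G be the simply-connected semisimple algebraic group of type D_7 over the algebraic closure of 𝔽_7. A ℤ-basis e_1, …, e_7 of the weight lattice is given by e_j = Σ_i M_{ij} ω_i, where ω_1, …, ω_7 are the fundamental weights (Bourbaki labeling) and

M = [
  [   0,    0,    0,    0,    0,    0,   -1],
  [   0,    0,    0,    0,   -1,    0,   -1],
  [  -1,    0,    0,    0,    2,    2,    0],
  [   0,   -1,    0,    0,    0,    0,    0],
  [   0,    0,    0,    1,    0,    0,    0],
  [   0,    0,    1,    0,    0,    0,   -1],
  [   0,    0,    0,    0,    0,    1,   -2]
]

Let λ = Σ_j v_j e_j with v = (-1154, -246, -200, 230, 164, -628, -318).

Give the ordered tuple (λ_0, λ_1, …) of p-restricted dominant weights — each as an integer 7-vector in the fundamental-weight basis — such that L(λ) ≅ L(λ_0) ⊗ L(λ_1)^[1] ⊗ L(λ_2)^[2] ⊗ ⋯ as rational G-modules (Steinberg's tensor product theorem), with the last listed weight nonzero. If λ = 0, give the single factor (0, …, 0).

Change of basis e → ω: c = M·v where v = (-1154, -246, -200, 230, 164, -628, -318):
  c_1 = 0*-1154 + 0*-246 + 0*-200 + 0*230 + 0*164 + 0*-628 + -1*-318 = 318
  c_2 = 0*-1154 + 0*-246 + 0*-200 + 0*230 + -1*164 + 0*-628 + -1*-318 = 154
  c_3 = -1*-1154 + 0*-246 + 0*-200 + 0*230 + 2*164 + 2*-628 + 0*-318 = 226
  c_4 = 0*-1154 + -1*-246 + 0*-200 + 0*230 + 0*164 + 0*-628 + 0*-318 = 246
  c_5 = 0*-1154 + 0*-246 + 0*-200 + 1*230 + 0*164 + 0*-628 + 0*-318 = 230
  c_6 = 0*-1154 + 0*-246 + 1*-200 + 0*230 + 0*164 + 0*-628 + -1*-318 = 118
  c_7 = 0*-1154 + 0*-246 + 0*-200 + 0*230 + 0*164 + 1*-628 + -2*-318 = 8
Writing each c_i in base p = 7:
  c_1 = 318 = 3·7^0 + 3·7^1 + 6·7^2
  c_2 = 154 = 0·7^0 + 1·7^1 + 3·7^2
  c_3 = 226 = 2·7^0 + 4·7^1 + 4·7^2
  c_4 = 246 = 1·7^0 + 0·7^1 + 5·7^2
  c_5 = 230 = 6·7^0 + 4·7^1 + 4·7^2
  c_6 = 118 = 6·7^0 + 2·7^1 + 2·7^2
  c_7 = 8 = 1·7^0 + 1·7^1
p-restricted factor λ_0 = (3, 0, 2, 1, 6, 6, 1)
p-restricted factor λ_1 = (3, 1, 4, 0, 4, 2, 1)
p-restricted factor λ_2 = (6, 3, 4, 5, 4, 2, 0)

((3, 0, 2, 1, 6, 6, 1), (3, 1, 4, 0, 4, 2, 1), (6, 3, 4, 5, 4, 2, 0))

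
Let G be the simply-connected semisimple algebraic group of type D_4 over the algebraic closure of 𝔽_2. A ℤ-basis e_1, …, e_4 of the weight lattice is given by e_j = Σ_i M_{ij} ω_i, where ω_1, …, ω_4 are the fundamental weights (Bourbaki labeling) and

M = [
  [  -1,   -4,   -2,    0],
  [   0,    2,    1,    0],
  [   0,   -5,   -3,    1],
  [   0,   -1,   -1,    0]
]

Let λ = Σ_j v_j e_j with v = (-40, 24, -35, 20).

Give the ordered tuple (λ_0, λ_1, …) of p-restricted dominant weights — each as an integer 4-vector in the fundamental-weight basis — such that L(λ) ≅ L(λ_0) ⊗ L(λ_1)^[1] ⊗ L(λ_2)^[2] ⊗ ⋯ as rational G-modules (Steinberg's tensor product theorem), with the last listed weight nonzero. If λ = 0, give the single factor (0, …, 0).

Change of basis e → ω: c = M·v where v = (-40, 24, -35, 20):
  c_1 = -1*-40 + -4*24 + -2*-35 + 0*20 = 14
  c_2 = 0*-40 + 2*24 + 1*-35 + 0*20 = 13
  c_3 = 0*-40 + -5*24 + -3*-35 + 1*20 = 5
  c_4 = 0*-40 + -1*24 + -1*-35 + 0*20 = 11
Expand coordinatewise in base 2:
  c_1 = 14 = 0·2^0 + 1·2^1 + 1·2^2 + 1·2^3
  c_2 = 13 = 1·2^0 + 0·2^1 + 1·2^2 + 1·2^3
  c_3 = 5 = 1·2^0 + 0·2^1 + 1·2^2
  c_4 = 11 = 1·2^0 + 1·2^1 + 0·2^2 + 1·2^3
Factor λ_0 = (0, 1, 1, 1)
Factor λ_1 = (1, 0, 0, 1)
Factor λ_2 = (1, 1, 1, 0)
Factor λ_3 = (1, 1, 0, 1)

((0, 1, 1, 1), (1, 0, 0, 1), (1, 1, 1, 0), (1, 1, 0, 1))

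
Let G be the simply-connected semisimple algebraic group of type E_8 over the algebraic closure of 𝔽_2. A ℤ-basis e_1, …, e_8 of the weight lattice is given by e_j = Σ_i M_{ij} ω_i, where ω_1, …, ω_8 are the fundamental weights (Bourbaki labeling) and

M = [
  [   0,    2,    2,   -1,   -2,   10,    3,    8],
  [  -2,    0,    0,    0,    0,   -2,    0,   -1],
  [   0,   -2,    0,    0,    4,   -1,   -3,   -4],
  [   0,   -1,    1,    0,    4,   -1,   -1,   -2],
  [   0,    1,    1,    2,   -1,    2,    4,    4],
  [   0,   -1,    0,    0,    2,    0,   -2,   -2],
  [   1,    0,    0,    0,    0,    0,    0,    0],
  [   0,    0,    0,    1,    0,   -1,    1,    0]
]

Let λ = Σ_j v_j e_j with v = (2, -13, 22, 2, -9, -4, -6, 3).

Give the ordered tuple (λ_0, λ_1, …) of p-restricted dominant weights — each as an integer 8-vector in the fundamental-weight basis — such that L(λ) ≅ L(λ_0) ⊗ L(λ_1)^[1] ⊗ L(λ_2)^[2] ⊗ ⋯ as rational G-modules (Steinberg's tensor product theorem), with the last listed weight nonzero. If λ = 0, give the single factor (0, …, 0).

((0, 1, 0, 1, 0, 1, 0, 0), (0, 0, 0, 1, 1, 0, 1, 0))

In the fundamental-weight basis, λ has coordinates c = M·v (v = (2, -13, 22, 2, -9, -4, -6, 3)):
  c_1 = 0*2 + 2*-13 + 2*22 + -1*2 + -2*-9 + 10*-4 + 3*-6 + 8*3 = 0
  c_2 = -2*2 + 0*-13 + 0*22 + 0*2 + 0*-9 + -2*-4 + 0*-6 + -1*3 = 1
  c_3 = 0*2 + -2*-13 + 0*22 + 0*2 + 4*-9 + -1*-4 + -3*-6 + -4*3 = 0
  c_4 = 0*2 + -1*-13 + 1*22 + 0*2 + 4*-9 + -1*-4 + -1*-6 + -2*3 = 3
  c_5 = 0*2 + 1*-13 + 1*22 + 2*2 + -1*-9 + 2*-4 + 4*-6 + 4*3 = 2
  c_6 = 0*2 + -1*-13 + 0*22 + 0*2 + 2*-9 + 0*-4 + -2*-6 + -2*3 = 1
  c_7 = 1*2 + 0*-13 + 0*22 + 0*2 + 0*-9 + 0*-4 + 0*-6 + 0*3 = 2
  c_8 = 0*2 + 0*-13 + 0*22 + 1*2 + 0*-9 + -1*-4 + 1*-6 + 0*3 = 0
Expand coordinatewise in base 2:
  c_1 = 0
  c_2 = 1 = 1·2^0
  c_3 = 0
  c_4 = 3 = 1·2^0 + 1·2^1
  c_5 = 2 = 0·2^0 + 1·2^1
  c_6 = 1 = 1·2^0
  c_7 = 2 = 0·2^0 + 1·2^1
  c_8 = 0
λ_0 = (0, 1, 0, 1, 0, 1, 0, 0)
λ_1 = (0, 0, 0, 1, 1, 0, 1, 0)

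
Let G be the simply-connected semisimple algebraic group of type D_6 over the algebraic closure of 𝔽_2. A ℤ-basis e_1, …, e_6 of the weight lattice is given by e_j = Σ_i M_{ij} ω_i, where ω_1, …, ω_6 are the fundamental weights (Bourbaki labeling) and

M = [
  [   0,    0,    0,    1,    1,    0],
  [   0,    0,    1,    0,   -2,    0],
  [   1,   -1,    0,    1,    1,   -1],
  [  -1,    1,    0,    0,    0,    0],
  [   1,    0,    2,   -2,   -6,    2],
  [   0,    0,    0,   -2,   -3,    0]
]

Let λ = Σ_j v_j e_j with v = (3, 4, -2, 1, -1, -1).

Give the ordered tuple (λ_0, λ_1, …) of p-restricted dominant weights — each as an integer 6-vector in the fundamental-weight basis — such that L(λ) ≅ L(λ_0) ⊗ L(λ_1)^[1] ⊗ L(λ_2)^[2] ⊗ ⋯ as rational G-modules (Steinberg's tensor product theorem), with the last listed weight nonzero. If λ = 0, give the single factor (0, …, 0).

((0, 0, 0, 1, 1, 1),)

Converting to the ω-basis (c_i = row i of M dotted with v = (3, 4, -2, 1, -1, -1)):
  c_1 = 0*3 + 0*4 + 0*-2 + 1*1 + 1*-1 + 0*-1 = 0
  c_2 = 0*3 + 0*4 + 1*-2 + 0*1 + -2*-1 + 0*-1 = 0
  c_3 = 1*3 + -1*4 + 0*-2 + 1*1 + 1*-1 + -1*-1 = 0
  c_4 = -1*3 + 1*4 + 0*-2 + 0*1 + 0*-1 + 0*-1 = 1
  c_5 = 1*3 + 0*4 + 2*-2 + -2*1 + -6*-1 + 2*-1 = 1
  c_6 = 0*3 + 0*4 + 0*-2 + -2*1 + -3*-1 + 0*-1 = 1
Base-2 expansion of each c_i:
  c_1 = 0
  c_2 = 0
  c_3 = 0
  c_4 = 1 = 1·2^0
  c_5 = 1 = 1·2^0
  c_6 = 1 = 1·2^0
Factor λ_0 = (0, 0, 0, 1, 1, 1)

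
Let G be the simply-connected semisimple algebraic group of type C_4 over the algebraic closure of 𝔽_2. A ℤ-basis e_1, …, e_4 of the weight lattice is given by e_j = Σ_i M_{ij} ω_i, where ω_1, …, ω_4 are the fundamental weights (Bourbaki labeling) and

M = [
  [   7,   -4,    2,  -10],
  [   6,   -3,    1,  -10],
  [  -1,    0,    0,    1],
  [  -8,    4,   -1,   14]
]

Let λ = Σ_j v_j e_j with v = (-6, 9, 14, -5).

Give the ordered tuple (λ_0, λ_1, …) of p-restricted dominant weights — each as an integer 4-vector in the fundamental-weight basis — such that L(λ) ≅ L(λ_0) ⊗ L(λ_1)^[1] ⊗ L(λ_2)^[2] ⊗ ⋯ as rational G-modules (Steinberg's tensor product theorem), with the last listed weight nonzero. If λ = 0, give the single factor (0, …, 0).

((0, 1, 1, 0),)

Change of basis e → ω: c = M·v where v = (-6, 9, 14, -5):
  c_1 = (7)·(-6) + (-4)·(9) + 2·14 + (-10)·(-5) = 0
  c_2 = (6)·(-6) + (-3)·(9) + 1·14 + (-10)·(-5) = 1
  c_3 = (-1)·(-6) + 0·9 + 0·14 + (1)·(-5) = 1
  c_4 = (-8)·(-6) + 4·9 + (-1)·(14) + (14)·(-5) = 0
Expand coordinatewise in base 2:
  c_1 = 0
  c_2 = 1 = 1·2^0
  c_3 = 1 = 1·2^0
  c_4 = 0
λ_0 = (0, 1, 1, 0)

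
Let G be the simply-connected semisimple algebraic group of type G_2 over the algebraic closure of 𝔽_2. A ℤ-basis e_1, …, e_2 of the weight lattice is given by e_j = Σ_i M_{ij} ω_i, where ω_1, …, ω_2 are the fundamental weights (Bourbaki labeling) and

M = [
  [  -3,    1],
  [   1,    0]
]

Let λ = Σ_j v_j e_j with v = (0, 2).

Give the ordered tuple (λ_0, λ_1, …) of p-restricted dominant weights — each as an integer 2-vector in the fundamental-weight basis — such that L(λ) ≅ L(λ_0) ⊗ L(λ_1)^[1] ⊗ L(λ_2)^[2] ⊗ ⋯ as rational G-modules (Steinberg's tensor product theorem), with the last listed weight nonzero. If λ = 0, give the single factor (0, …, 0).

((0, 0), (1, 0))

Converting to the ω-basis (c_i = row i of M dotted with v = (0, 2)):
  c_1 = (-3)·(0) + 1·2 = 2
  c_2 = 1·0 + 0·2 = 0
Base-2 expansion of each c_i:
  c_1 = 2 = 0·2^0 + 1·2^1
  c_2 = 0
λ_0 = (0, 0)
λ_1 = (1, 0)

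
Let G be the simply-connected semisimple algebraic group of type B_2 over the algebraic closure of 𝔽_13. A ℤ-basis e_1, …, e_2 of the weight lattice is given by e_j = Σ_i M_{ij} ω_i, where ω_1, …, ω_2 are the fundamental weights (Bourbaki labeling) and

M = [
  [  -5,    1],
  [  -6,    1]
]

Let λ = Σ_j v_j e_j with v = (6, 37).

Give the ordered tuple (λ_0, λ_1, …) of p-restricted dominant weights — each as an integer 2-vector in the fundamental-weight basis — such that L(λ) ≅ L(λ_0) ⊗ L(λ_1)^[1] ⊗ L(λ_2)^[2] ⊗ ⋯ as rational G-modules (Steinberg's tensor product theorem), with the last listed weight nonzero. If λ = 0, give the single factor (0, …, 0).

Change of basis e → ω: c = M·v where v = (6, 37):
  c_1 = -5*6 + 1*37 = 7
  c_2 = -6*6 + 1*37 = 1
Writing each c_i in base p = 13:
  c_1 = 7 = 7·13^0
  c_2 = 1 = 1·13^0
Factor λ_0 = (7, 1)

((7, 1),)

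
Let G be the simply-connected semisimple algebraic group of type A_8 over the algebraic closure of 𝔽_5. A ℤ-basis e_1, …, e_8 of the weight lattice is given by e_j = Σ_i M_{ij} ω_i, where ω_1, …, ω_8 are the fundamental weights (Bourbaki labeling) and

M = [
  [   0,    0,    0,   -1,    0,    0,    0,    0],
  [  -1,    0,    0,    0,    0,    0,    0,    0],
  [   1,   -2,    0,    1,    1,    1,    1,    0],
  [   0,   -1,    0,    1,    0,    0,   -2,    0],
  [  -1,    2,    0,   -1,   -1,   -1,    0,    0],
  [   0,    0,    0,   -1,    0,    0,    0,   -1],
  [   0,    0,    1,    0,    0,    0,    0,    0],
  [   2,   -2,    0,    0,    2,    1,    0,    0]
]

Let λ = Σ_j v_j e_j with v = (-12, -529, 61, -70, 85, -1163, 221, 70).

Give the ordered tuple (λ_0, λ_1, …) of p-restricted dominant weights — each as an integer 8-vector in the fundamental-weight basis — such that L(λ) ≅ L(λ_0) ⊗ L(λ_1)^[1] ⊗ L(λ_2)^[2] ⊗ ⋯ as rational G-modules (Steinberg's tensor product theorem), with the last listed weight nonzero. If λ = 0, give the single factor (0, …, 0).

((0, 2, 4, 2, 2, 0, 1, 1), (4, 2, 3, 3, 0, 0, 2, 3), (2, 0, 4, 0, 4, 0, 2, 1))

Change of basis e → ω: c = M·v where v = (-12, -529, 61, -70, 85, -1163, 221, 70):
  c_1 = 0*-12 + 0*-529 + 0*61 + -1*-70 + 0*85 + 0*-1163 + 0*221 + 0*70 = 70
  c_2 = -1*-12 + 0*-529 + 0*61 + 0*-70 + 0*85 + 0*-1163 + 0*221 + 0*70 = 12
  c_3 = 1*-12 + -2*-529 + 0*61 + 1*-70 + 1*85 + 1*-1163 + 1*221 + 0*70 = 119
  c_4 = 0*-12 + -1*-529 + 0*61 + 1*-70 + 0*85 + 0*-1163 + -2*221 + 0*70 = 17
  c_5 = -1*-12 + 2*-529 + 0*61 + -1*-70 + -1*85 + -1*-1163 + 0*221 + 0*70 = 102
  c_6 = 0*-12 + 0*-529 + 0*61 + -1*-70 + 0*85 + 0*-1163 + 0*221 + -1*70 = 0
  c_7 = 0*-12 + 0*-529 + 1*61 + 0*-70 + 0*85 + 0*-1163 + 0*221 + 0*70 = 61
  c_8 = 2*-12 + -2*-529 + 0*61 + 0*-70 + 2*85 + 1*-1163 + 0*221 + 0*70 = 41
Expand coordinatewise in base 5:
  c_1 = 70 = 0·5^0 + 4·5^1 + 2·5^2
  c_2 = 12 = 2·5^0 + 2·5^1
  c_3 = 119 = 4·5^0 + 3·5^1 + 4·5^2
  c_4 = 17 = 2·5^0 + 3·5^1
  c_5 = 102 = 2·5^0 + 0·5^1 + 4·5^2
  c_6 = 0
  c_7 = 61 = 1·5^0 + 2·5^1 + 2·5^2
  c_8 = 41 = 1·5^0 + 3·5^1 + 1·5^2
Factor λ_0 = (0, 2, 4, 2, 2, 0, 1, 1)
Factor λ_1 = (4, 2, 3, 3, 0, 0, 2, 3)
Factor λ_2 = (2, 0, 4, 0, 4, 0, 2, 1)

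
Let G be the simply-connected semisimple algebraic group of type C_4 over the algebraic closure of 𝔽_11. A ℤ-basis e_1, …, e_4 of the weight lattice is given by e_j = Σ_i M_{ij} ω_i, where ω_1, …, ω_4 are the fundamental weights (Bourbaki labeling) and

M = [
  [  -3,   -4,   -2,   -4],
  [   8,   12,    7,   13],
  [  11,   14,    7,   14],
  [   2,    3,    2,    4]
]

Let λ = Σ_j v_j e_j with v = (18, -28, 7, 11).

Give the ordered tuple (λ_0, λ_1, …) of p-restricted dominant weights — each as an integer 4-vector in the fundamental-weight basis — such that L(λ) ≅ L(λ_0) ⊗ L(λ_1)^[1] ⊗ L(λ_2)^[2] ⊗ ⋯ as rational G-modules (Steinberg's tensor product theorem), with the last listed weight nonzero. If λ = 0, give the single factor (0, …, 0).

Compute c_i = Σ_j M_{ij} v_j with v = (18, -28, 7, 11):
  c_1 = (-3)·(18) + (-4)·(-28) + (-2)·(7) + (-4)·(11) = 0
  c_2 = 8·18 + (12)·(-28) + 7·7 + 13·11 = 0
  c_3 = 11·18 + (14)·(-28) + 7·7 + 14·11 = 9
  c_4 = 2·18 + (3)·(-28) + 2·7 + 4·11 = 10
p = 11; digits c_i = Σ_j d_{ij}·11^j, 0 ≤ d_{ij} < 11:
  c_1 = 0
  c_2 = 0
  c_3 = 9 = 9·11^0
  c_4 = 10 = 10·11^0
p-restricted factor λ_0 = (0, 0, 9, 10)

((0, 0, 9, 10),)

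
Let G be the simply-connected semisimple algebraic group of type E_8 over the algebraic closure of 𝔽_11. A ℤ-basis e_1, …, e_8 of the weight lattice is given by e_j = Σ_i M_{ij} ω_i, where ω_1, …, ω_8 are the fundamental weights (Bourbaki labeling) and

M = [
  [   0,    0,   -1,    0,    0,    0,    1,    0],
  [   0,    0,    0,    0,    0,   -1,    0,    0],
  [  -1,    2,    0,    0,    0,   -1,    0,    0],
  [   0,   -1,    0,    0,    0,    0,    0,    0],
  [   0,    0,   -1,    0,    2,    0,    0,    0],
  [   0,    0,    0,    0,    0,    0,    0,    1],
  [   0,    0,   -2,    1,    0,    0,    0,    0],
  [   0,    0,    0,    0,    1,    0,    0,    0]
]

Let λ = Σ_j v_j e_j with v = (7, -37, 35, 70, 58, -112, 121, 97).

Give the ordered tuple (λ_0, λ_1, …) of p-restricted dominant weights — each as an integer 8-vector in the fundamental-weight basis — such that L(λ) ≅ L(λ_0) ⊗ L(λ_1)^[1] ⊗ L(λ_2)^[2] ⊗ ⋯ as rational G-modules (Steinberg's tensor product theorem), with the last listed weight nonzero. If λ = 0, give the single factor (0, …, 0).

((9, 2, 9, 4, 4, 9, 0, 3), (7, 10, 2, 3, 7, 8, 0, 5))

Change of basis e → ω: c = M·v where v = (7, -37, 35, 70, 58, -112, 121, 97):
  c_1 = 0*7 + 0*-37 + -1*35 + 0*70 + 0*58 + 0*-112 + 1*121 + 0*97 = 86
  c_2 = 0*7 + 0*-37 + 0*35 + 0*70 + 0*58 + -1*-112 + 0*121 + 0*97 = 112
  c_3 = -1*7 + 2*-37 + 0*35 + 0*70 + 0*58 + -1*-112 + 0*121 + 0*97 = 31
  c_4 = 0*7 + -1*-37 + 0*35 + 0*70 + 0*58 + 0*-112 + 0*121 + 0*97 = 37
  c_5 = 0*7 + 0*-37 + -1*35 + 0*70 + 2*58 + 0*-112 + 0*121 + 0*97 = 81
  c_6 = 0*7 + 0*-37 + 0*35 + 0*70 + 0*58 + 0*-112 + 0*121 + 1*97 = 97
  c_7 = 0*7 + 0*-37 + -2*35 + 1*70 + 0*58 + 0*-112 + 0*121 + 0*97 = 0
  c_8 = 0*7 + 0*-37 + 0*35 + 0*70 + 1*58 + 0*-112 + 0*121 + 0*97 = 58
Expand coordinatewise in base 11:
  c_1 = 86 = 9·11^0 + 7·11^1
  c_2 = 112 = 2·11^0 + 10·11^1
  c_3 = 31 = 9·11^0 + 2·11^1
  c_4 = 37 = 4·11^0 + 3·11^1
  c_5 = 81 = 4·11^0 + 7·11^1
  c_6 = 97 = 9·11^0 + 8·11^1
  c_7 = 0
  c_8 = 58 = 3·11^0 + 5·11^1
p-restricted factor λ_0 = (9, 2, 9, 4, 4, 9, 0, 3)
p-restricted factor λ_1 = (7, 10, 2, 3, 7, 8, 0, 5)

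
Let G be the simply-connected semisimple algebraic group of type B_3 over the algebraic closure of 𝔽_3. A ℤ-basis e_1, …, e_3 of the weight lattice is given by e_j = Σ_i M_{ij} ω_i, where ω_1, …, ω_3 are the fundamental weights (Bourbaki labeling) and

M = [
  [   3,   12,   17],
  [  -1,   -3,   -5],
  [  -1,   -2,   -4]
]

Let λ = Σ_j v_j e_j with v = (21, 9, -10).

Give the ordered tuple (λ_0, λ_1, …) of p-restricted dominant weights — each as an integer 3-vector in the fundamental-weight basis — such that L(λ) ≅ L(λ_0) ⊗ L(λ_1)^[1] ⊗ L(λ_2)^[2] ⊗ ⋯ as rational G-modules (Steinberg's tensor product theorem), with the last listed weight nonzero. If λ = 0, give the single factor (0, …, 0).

((1, 2, 1),)

ω-coordinates c = M·v, v = (21, 9, -10):
  c_1 = 3·21 + 12·9 + (17)·(-10) = 1
  c_2 = (-1)·(21) + (-3)·(9) + (-5)·(-10) = 2
  c_3 = (-1)·(21) + (-2)·(9) + (-4)·(-10) = 1
p = 3; digits c_i = Σ_j d_{ij}·3^j, 0 ≤ d_{ij} < 3:
  c_1 = 1 = 1·3^0
  c_2 = 2 = 2·3^0
  c_3 = 1 = 1·3^0
λ_0 = (1, 2, 1)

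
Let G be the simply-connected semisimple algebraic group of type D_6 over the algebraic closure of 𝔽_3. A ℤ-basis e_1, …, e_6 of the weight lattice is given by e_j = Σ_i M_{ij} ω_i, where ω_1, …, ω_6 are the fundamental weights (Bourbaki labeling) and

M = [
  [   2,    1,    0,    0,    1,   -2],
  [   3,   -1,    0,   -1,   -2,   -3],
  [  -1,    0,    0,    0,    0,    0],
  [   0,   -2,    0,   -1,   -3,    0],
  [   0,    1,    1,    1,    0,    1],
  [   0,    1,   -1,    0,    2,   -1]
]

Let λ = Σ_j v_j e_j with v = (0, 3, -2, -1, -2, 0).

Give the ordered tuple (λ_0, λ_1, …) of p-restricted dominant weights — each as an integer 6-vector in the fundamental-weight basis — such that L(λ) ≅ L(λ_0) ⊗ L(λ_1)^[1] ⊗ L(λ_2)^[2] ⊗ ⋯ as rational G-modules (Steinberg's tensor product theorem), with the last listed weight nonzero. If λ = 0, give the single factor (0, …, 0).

((1, 2, 0, 1, 0, 1),)

Change of basis e → ω: c = M·v where v = (0, 3, -2, -1, -2, 0):
  c_1 = 2·0 + 1·3 + (0)·(-2) + (0)·(-1) + (1)·(-2) + (-2)·(0) = 1
  c_2 = 3·0 + (-1)·(3) + (0)·(-2) + (-1)·(-1) + (-2)·(-2) + (-3)·(0) = 2
  c_3 = (-1)·(0) + 0·3 + (0)·(-2) + (0)·(-1) + (0)·(-2) + 0·0 = 0
  c_4 = 0·0 + (-2)·(3) + (0)·(-2) + (-1)·(-1) + (-3)·(-2) + 0·0 = 1
  c_5 = 0·0 + 1·3 + (1)·(-2) + (1)·(-1) + (0)·(-2) + 1·0 = 0
  c_6 = 0·0 + 1·3 + (-1)·(-2) + (0)·(-1) + (2)·(-2) + (-1)·(0) = 1
Base-3 expansion of each c_i:
  c_1 = 1 = 1·3^0
  c_2 = 2 = 2·3^0
  c_3 = 0
  c_4 = 1 = 1·3^0
  c_5 = 0
  c_6 = 1 = 1·3^0
p-restricted factor λ_0 = (1, 2, 0, 1, 0, 1)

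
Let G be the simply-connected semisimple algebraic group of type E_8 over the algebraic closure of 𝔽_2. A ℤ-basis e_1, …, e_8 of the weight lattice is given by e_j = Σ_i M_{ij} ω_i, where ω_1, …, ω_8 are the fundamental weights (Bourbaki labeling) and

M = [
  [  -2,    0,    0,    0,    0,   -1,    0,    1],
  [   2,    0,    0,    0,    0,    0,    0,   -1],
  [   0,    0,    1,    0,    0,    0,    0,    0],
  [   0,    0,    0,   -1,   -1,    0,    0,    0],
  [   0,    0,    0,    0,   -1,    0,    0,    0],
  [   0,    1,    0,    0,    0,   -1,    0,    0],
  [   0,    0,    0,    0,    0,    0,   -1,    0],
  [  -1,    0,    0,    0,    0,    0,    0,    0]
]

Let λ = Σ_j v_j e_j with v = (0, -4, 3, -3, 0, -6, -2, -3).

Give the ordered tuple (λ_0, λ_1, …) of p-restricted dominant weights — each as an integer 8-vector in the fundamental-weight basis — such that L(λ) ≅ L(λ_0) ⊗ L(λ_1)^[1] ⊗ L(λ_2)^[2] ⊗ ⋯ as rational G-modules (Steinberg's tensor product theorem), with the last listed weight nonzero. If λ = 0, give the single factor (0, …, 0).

In the fundamental-weight basis, λ has coordinates c = M·v (v = (0, -4, 3, -3, 0, -6, -2, -3)):
  c_1 = (-2)·(0) + (0)·(-4) + (0)·(3) + (0)·(-3) + (0)·(0) + (-1)·(-6) + (0)·(-2) + (1)·(-3) = 3
  c_2 = (2)·(0) + (0)·(-4) + (0)·(3) + (0)·(-3) + (0)·(0) + (0)·(-6) + (0)·(-2) + (-1)·(-3) = 3
  c_3 = (0)·(0) + (0)·(-4) + (1)·(3) + (0)·(-3) + (0)·(0) + (0)·(-6) + (0)·(-2) + (0)·(-3) = 3
  c_4 = (0)·(0) + (0)·(-4) + (0)·(3) + (-1)·(-3) + (-1)·(0) + (0)·(-6) + (0)·(-2) + (0)·(-3) = 3
  c_5 = (0)·(0) + (0)·(-4) + (0)·(3) + (0)·(-3) + (-1)·(0) + (0)·(-6) + (0)·(-2) + (0)·(-3) = 0
  c_6 = (0)·(0) + (1)·(-4) + (0)·(3) + (0)·(-3) + (0)·(0) + (-1)·(-6) + (0)·(-2) + (0)·(-3) = 2
  c_7 = (0)·(0) + (0)·(-4) + (0)·(3) + (0)·(-3) + (0)·(0) + (0)·(-6) + (-1)·(-2) + (0)·(-3) = 2
  c_8 = (-1)·(0) + (0)·(-4) + (0)·(3) + (0)·(-3) + (0)·(0) + (0)·(-6) + (0)·(-2) + (0)·(-3) = 0
p = 2; digits c_i = Σ_j d_{ij}·2^j, 0 ≤ d_{ij} < 2:
  c_1 = 3 = 1·2^0 + 1·2^1
  c_2 = 3 = 1·2^0 + 1·2^1
  c_3 = 3 = 1·2^0 + 1·2^1
  c_4 = 3 = 1·2^0 + 1·2^1
  c_5 = 0
  c_6 = 2 = 0·2^0 + 1·2^1
  c_7 = 2 = 0·2^0 + 1·2^1
  c_8 = 0
λ_0 = (1, 1, 1, 1, 0, 0, 0, 0)
λ_1 = (1, 1, 1, 1, 0, 1, 1, 0)

((1, 1, 1, 1, 0, 0, 0, 0), (1, 1, 1, 1, 0, 1, 1, 0))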